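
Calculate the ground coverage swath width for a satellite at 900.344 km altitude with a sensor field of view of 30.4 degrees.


FOV = 30.4 deg = 0.5305801 rad
swath = 2 * alt * tan(FOV/2) = 2 * 900.344 * tan(0.26529)
swath = 2 * 900.344 * 0.271694
swath = 489.2361 km

489.2361 km


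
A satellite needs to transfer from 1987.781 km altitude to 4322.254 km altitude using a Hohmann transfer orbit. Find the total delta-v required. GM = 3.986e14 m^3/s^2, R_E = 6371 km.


r1 = 8358.7810 km = 8.358781e+06 m
r2 = 10693.2540 km = 1.0693254e+07 m
dv1 = sqrt(mu/r1)*(sqrt(2*r2/(r1+r2)) - 1) = 410.8504 m/s
dv2 = sqrt(mu/r2)*(1 - sqrt(2*r1/(r1+r2))) = 386.2704 m/s
total dv = |dv1| + |dv2| = 410.8504 + 386.2704 = 797.1208 m/s = 0.7971208 km/s

0.7971 km/s


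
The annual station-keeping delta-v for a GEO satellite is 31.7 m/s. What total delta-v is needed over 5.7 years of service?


dV = rate * years = 31.7 * 5.7
dV = 180.6900 m/s

180.6900 m/s


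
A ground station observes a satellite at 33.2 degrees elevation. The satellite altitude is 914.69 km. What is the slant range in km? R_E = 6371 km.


h = 914.69 km, el = 33.2 deg
d = -R_E*sin(el) + sqrt((R_E*sin(el))^2 + 2*R_E*h + h^2)
d = -6371.0000*sin(0.5794493) + sqrt((6371.0000*0.5475632)^2 + 2*6371.0000*914.69 + 914.69^2)
d = 1477.5040 km

1477.5040 km


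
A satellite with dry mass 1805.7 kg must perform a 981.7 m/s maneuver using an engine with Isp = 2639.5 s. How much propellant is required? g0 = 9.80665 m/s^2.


ve = Isp * g0 = 2639.5 * 9.80665 = 25884.652675 m/s
mass ratio = exp(dv/ve) = exp(981.7/25884.652675) = 1.03865432
m_prop = m_dry * (mr - 1) = 1805.7 * (1.03865432 - 1)
m_prop = 69.7981 kg

69.7981 kg


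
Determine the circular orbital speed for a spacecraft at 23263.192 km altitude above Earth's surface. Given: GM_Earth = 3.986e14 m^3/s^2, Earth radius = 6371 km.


r = R_E + alt = 6371.0 + 23263.192 = 29634.1920 km = 2.9634192e+07 m
v = sqrt(mu/r) = sqrt(3.986e14 / 2.9634192e+07) = 3667.5167 m/s = 3.6675 km/s

3.6675 km/s


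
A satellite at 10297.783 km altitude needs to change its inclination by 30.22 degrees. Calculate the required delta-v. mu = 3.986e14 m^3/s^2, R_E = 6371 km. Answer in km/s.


r = 16668.7830 km = 1.6668783e+07 m
V = sqrt(mu/r) = 4890.0883 m/s
di = 30.22 deg = 0.5274385 rad
dV = 2*V*sin(di/2) = 2*4890.0883*sin(0.2637192)
dV = 2549.4281 m/s = 2.5494 km/s

2.5494 km/s


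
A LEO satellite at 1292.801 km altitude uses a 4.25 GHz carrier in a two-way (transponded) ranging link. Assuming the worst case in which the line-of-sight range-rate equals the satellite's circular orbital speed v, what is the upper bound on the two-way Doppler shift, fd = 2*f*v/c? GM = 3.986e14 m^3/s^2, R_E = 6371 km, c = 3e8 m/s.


r = 7.663801e+06 m
v = sqrt(mu/r) = 7211.8475 m/s (worst-case radial velocity)
f = 4.25 GHz = 4.25e+09 Hz
fd = 2*f*v/c = 2*4.25e+09*7211.8475/3.0e+08
fd = 204335.6805 Hz

204335.6805 Hz


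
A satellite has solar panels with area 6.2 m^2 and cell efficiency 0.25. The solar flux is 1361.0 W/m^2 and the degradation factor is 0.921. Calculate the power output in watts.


P = area * eta * S * degradation
P = 6.2 * 0.25 * 1361.0 * 0.921
P = 1942.8956 W

1942.8956 W


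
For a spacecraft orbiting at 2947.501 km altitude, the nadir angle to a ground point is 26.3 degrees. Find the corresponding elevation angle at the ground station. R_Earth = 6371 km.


r = R_E + alt = 9318.5010 km
Law of sines in the satellite / Earth-center / ground-point triangle:
  sin(nadir)/R_E = sin(90 + el)/r  =>  cos(el) = (r/R_E)*sin(nadir)
cos(el) = (9318.5010 / 6371.0000) * sin(26.3 deg) = 0.6480551
el = arccos(0.6480551) = 49.6049 deg
(Earth-central angle = 90 - nadir - el = 14.0951 deg)

49.6049 degrees


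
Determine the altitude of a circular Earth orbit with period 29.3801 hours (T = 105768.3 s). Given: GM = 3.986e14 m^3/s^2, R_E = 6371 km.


T = 105768.3 s
r = (mu*T^2/(4*pi^2))^(1/3) = (3.986e14 * 105768.3^2 / (4*pi^2))^(1/3)
r = 4.8338838e+07 m = 48338.8375 km
alt = r - R_E = 48338.8375 - 6371 = 41967.8375 km

41967.8375 km


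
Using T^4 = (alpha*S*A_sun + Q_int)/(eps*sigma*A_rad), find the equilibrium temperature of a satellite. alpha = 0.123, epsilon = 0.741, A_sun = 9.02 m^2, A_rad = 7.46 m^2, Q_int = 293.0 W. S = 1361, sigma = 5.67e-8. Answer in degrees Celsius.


Numerator = alpha*S*A_sun + Q_int = 0.123*1361*9.02 + 293.0 = 1802.9751 W
Denominator = eps*sigma*A_rad = 0.741*5.67e-8*7.46 = 3.1342966e-07 W/K^4
T^4 = 5.7524072e+09 K^4
T = 275.3990 K = 2.2490 C

2.2490 degrees Celsius


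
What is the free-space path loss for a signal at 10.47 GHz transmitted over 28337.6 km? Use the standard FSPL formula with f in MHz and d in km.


f = 10.47 GHz = 10470.0000 MHz
d = 28337.6 km
FSPL = 32.44 + 20*log10(10470.0000) + 20*log10(28337.6)
FSPL = 32.44 + 80.3989 + 89.0473
FSPL = 201.8862 dB

201.8862 dB


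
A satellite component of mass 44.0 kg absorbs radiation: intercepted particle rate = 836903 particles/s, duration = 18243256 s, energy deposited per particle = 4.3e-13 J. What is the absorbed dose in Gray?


Total energy deposited = rate * time * E_per
  = 836903 * 18243256 * 4.3e-13 = 6.5652 J
Dose = E_total / mass = 6.5652 / 44.0
Dose = 0.1492084 Gy

0.1492 Gy


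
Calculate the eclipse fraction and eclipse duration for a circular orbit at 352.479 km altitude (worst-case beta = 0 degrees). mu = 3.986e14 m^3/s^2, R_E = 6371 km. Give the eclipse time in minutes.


r = 6723.4790 km
T = 91.4431 min
Eclipse fraction = arcsin(R_E/r)/pi = arcsin(6371.0000/6723.4790)/pi
= arcsin(0.9475749)/pi = 0.3964737
Eclipse duration = 0.3964737 * 91.4431 = 36.2548 min

36.2548 minutes


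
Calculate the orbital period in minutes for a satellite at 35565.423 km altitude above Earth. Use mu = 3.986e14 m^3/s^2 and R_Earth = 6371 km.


r = 41936.4230 km = 4.1936423e+07 m
T = 2*pi*sqrt(r^3/mu) = 2*pi*sqrt(7.375206e+22 / 3.986e14)
T = 85466.9680 s = 1424.4495 min

1424.4495 minutes


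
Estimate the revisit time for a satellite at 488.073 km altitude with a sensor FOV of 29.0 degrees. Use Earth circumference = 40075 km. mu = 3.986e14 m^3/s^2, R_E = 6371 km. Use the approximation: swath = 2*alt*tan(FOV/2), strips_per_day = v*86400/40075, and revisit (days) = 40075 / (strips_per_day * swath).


swath = 2*488.073*tan(0.2530727) = 252.4485 km
v = sqrt(mu/r) = 7623.1758 m/s = 7.6232 km/s
strips/day = v*86400/40075 = 7.6232*86400/40075 = 16.4352
coverage/day = strips * swath = 16.4352 * 252.4485 = 4149.0529 km
revisit = 40075 / 4149.0529 = 9.6588 days

9.6588 days


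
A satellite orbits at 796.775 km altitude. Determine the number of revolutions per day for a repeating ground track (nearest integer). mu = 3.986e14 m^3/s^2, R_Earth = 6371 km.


r = 7.167775e+06 m
T = 2*pi*sqrt(r^3/mu) = 6039.3162 s = 100.6553 min
revs/day = 1440 / 100.6553 = 14.3063
Rounded: 14 revolutions per day

14 revolutions per day


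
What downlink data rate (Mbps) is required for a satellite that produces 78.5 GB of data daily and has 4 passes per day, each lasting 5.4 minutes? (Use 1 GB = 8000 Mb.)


total contact time = 4 * 5.4 * 60 = 1296.0000 s
data = 78.5 GB = 628000.0000 Mb
rate = 628000.0000 / 1296.0000 = 484.5679 Mbps

484.5679 Mbps


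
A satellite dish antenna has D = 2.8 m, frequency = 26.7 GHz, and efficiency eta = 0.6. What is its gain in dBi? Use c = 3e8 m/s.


lambda = c/f = 3e8 / 2.67e+10 = 0.01123596 m
G = eta*(pi*D/lambda)^2 = 0.6*(pi*2.8/0.01123596)^2
G = 367745.2499 (linear)
G = 10*log10(367745.2499) = 55.6555 dBi

55.6555 dBi


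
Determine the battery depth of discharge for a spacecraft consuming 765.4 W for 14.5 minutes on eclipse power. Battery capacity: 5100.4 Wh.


E_used = P * t / 60 = 765.4 * 14.5 / 60 = 184.9717 Wh
DOD = E_used / E_total * 100 = 184.9717 / 5100.4 * 100
DOD = 3.6266 %

3.6266 %


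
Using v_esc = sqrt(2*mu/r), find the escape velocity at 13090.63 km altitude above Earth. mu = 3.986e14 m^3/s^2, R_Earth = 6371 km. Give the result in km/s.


r = 6371.0 + 13090.63 = 19461.6300 km = 1.946163e+07 m
v_esc = sqrt(2*mu/r) = sqrt(2*3.986e14 / 1.946163e+07)
v_esc = 6400.2073 m/s = 6.4002 km/s

6.4002 km/s


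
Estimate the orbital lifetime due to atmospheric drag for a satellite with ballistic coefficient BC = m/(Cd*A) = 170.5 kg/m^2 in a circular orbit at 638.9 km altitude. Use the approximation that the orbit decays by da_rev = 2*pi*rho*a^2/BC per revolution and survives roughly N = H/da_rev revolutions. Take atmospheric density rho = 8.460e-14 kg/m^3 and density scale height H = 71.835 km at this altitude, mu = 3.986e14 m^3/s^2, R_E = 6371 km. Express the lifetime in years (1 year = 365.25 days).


a = R_E + alt = 7009.9000 km = 7.0099e+06 m
da_rev = 2*pi*rho*a^2/BC = 2*pi*8.460e-14*(7.0099e+06)^2/170.5 = 0.153196729 m per revolution
N = H/da_rev = 71835.0000 m / 0.153196729 m = 468906.8778 revolutions
P = 2*pi*sqrt(a^3/mu) = 5840.8890 s
lifetime = N*P = 468906.8778 * 5840.8890 = 2.738833e+09 s = 31699.4565 days
years = 31699.4565 / 365.25 = 86.7884 years

86.7884 years


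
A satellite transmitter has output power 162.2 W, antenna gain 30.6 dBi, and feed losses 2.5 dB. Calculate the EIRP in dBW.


Pt = 162.2 W = 22.1005 dBW
EIRP = Pt_dBW + Gt - losses = 22.1005 + 30.6 - 2.5 = 50.2005 dBW

50.2005 dBW


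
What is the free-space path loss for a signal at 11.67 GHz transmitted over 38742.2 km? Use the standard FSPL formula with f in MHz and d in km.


f = 11.67 GHz = 11670.0000 MHz
d = 38742.2 km
FSPL = 32.44 + 20*log10(11670.0000) + 20*log10(38742.2)
FSPL = 32.44 + 81.3414 + 91.7637
FSPL = 205.5451 dB

205.5451 dB


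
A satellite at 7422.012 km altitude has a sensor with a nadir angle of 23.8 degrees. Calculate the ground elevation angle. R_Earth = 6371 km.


r = R_E + alt = 13793.0120 km
Law of sines in the satellite / Earth-center / ground-point triangle:
  sin(nadir)/R_E = sin(90 + el)/r  =>  cos(el) = (r/R_E)*sin(nadir)
cos(el) = (13793.0120 / 6371.0000) * sin(23.8 deg) = 0.8736627
el = arccos(0.8736627) = 29.1129 deg
(Earth-central angle = 90 - nadir - el = 37.0871 deg)

29.1129 degrees


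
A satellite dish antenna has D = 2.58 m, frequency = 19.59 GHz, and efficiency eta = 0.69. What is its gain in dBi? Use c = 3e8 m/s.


lambda = c/f = 3e8 / 1.959e+10 = 0.01531394 m
G = eta*(pi*D/lambda)^2 = 0.69*(pi*2.58/0.01531394)^2
G = 193292.3253 (linear)
G = 10*log10(193292.3253) = 52.8621 dBi

52.8621 dBi


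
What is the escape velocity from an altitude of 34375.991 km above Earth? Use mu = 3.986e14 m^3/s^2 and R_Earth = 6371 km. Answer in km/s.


r = 6371.0 + 34375.991 = 40746.9910 km = 4.0746991e+07 m
v_esc = sqrt(2*mu/r) = sqrt(2*3.986e14 / 4.0746991e+07)
v_esc = 4423.1928 m/s = 4.4232 km/s

4.4232 km/s


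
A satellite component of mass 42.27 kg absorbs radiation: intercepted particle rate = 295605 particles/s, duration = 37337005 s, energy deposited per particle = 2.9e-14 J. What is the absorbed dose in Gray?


Total energy deposited = rate * time * E_per
  = 295605 * 37337005 * 2.9e-14 = 0.3200732 J
Dose = E_total / mass = 0.3200732 / 42.27
Dose = 0.007572112 Gy

0.0076 Gy


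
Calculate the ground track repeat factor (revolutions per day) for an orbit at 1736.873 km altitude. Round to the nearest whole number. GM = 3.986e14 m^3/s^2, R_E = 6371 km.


r = 8.107873e+06 m
T = 2*pi*sqrt(r^3/mu) = 7265.6024 s = 121.0934 min
revs/day = 1440 / 121.0934 = 11.8916
Rounded: 12 revolutions per day

12 revolutions per day


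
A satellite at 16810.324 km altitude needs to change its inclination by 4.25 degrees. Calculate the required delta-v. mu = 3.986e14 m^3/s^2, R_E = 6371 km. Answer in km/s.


r = 23181.3240 km = 2.3181324e+07 m
V = sqrt(mu/r) = 4146.6705 m/s
di = 4.25 deg = 0.07417649 rad
dV = 2*V*sin(di/2) = 2*4146.6705*sin(0.03708825)
dV = 307.5150 m/s = 0.307515 km/s

0.3075 km/s


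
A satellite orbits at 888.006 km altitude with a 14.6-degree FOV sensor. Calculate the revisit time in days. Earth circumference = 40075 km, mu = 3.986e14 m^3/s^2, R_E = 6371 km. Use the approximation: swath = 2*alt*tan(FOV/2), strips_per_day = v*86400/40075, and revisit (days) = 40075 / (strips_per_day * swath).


swath = 2*888.006*tan(0.127409) = 227.5124 km
v = sqrt(mu/r) = 7410.2024 m/s = 7.4102 km/s
strips/day = v*86400/40075 = 7.4102*86400/40075 = 15.9761
coverage/day = strips * swath = 15.9761 * 227.5124 = 3634.7565 km
revisit = 40075 / 3634.7565 = 11.0255 days

11.0255 days


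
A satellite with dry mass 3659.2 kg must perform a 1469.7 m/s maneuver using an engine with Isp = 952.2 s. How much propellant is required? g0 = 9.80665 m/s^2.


ve = Isp * g0 = 952.2 * 9.80665 = 9337.892130 m/s
mass ratio = exp(dv/ve) = exp(1469.7/9337.892130) = 1.17045315
m_prop = m_dry * (mr - 1) = 3659.2 * (1.17045315 - 1)
m_prop = 623.7222 kg

623.7222 kg


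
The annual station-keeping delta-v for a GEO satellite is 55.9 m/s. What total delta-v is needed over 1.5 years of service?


dV = rate * years = 55.9 * 1.5
dV = 83.8500 m/s

83.8500 m/s


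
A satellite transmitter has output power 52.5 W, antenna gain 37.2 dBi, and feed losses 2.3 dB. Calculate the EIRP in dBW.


Pt = 52.5 W = 17.2016 dBW
EIRP = Pt_dBW + Gt - losses = 17.2016 + 37.2 - 2.3 = 52.1016 dBW

52.1016 dBW


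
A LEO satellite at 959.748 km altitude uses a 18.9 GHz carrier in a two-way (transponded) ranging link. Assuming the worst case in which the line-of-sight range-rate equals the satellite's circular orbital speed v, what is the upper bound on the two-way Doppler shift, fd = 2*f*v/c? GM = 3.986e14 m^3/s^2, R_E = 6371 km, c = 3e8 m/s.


r = 7.330748e+06 m
v = sqrt(mu/r) = 7373.8534 m/s (worst-case radial velocity)
f = 18.9 GHz = 1.89e+10 Hz
fd = 2*f*v/c = 2*1.89e+10*7373.8534/3.0e+08
fd = 929105.5343 Hz

929105.5343 Hz


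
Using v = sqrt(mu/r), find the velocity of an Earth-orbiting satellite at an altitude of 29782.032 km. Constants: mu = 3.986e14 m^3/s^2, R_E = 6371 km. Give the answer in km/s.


r = R_E + alt = 6371.0 + 29782.032 = 36153.0320 km = 3.6153032e+07 m
v = sqrt(mu/r) = sqrt(3.986e14 / 3.6153032e+07) = 3320.4449 m/s = 3.3204 km/s

3.3204 km/s


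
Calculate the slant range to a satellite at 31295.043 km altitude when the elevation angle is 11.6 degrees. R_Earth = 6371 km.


h = 31295.043 km, el = 11.6 deg
d = -R_E*sin(el) + sqrt((R_E*sin(el))^2 + 2*R_E*h + h^2)
d = -6371.0000*sin(0.2024582) + sqrt((6371.0000*0.2010779)^2 + 2*6371.0000*31295.043 + 31295.043^2)
d = 35864.3534 km

35864.3534 km


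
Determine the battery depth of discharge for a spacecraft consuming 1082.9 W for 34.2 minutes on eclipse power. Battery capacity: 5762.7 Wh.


E_used = P * t / 60 = 1082.9 * 34.2 / 60 = 617.2530 Wh
DOD = E_used / E_total * 100 = 617.2530 / 5762.7 * 100
DOD = 10.7112 %

10.7112 %


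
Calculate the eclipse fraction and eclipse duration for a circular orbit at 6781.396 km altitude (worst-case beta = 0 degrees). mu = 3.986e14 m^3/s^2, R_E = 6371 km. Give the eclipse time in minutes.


r = 13152.3960 km
T = 250.1885 min
Eclipse fraction = arcsin(R_E/r)/pi = arcsin(6371.0000/13152.3960)/pi
= arcsin(0.4843984)/pi = 0.1609615
Eclipse duration = 0.1609615 * 250.1885 = 40.2707 min

40.2707 minutes


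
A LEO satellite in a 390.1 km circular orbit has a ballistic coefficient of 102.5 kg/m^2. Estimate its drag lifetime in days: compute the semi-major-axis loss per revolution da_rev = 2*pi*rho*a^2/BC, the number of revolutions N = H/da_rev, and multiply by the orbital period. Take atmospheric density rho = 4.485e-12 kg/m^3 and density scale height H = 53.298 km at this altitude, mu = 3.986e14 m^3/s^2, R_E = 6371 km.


a = R_E + alt = 6761.1000 km = 6.7611e+06 m
da_rev = 2*pi*rho*a^2/BC = 2*pi*4.485e-12*(6.7611e+06)^2/102.5 = 12.567624 m per revolution
N = H/da_rev = 53298.0000 m / 12.567624 m = 4240.8972 revolutions
P = 2*pi*sqrt(a^3/mu) = 5532.7018 s
lifetime = N*P = 4240.8972 * 5532.7018 = 2.3463619e+07 s = 271.5697 days

271.5697 days


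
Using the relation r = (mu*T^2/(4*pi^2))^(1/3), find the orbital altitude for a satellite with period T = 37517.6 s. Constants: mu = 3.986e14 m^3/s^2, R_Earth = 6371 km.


T = 37517.6 s
r = (mu*T^2/(4*pi^2))^(1/3) = (3.986e14 * 37517.6^2 / (4*pi^2))^(1/3)
r = 2.4222328e+07 m = 24222.3282 km
alt = r - R_E = 24222.3282 - 6371 = 17851.3282 km

17851.3282 km


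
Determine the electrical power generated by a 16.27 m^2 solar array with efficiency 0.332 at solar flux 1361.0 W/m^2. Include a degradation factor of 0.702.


P = area * eta * S * degradation
P = 16.27 * 0.332 * 1361.0 * 0.702
P = 5160.8457 W

5160.8457 W


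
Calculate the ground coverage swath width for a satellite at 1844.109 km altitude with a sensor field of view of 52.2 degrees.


FOV = 52.2 deg = 0.9110619 rad
swath = 2 * alt * tan(FOV/2) = 2 * 1844.109 * tan(0.4555309)
swath = 2 * 1844.109 * 0.4898949
swath = 1806.8394 km

1806.8394 km


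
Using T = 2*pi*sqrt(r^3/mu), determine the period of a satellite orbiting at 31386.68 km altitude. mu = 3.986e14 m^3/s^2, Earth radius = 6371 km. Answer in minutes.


r = 37757.6800 km = 3.775768e+07 m
T = 2*pi*sqrt(r^3/mu) = 2*pi*sqrt(5.3828949e+22 / 3.986e14)
T = 73016.1910 s = 1216.9365 min

1216.9365 minutes


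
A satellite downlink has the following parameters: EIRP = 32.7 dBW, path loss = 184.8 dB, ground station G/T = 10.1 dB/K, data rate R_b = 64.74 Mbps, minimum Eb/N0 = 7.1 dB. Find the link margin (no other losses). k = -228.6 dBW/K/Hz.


C/N0 = EIRP - FSPL + G/T - k = 32.7 - 184.8 + 10.1 - (-228.6)
C/N0 = 86.6000 dB-Hz
R_b = 64.74 Mbps = 6.474e+07 bps -> 10*log10(R_b) = 78.1117 dB-Hz
Eb/N0 = C/N0 - 10*log10(R_b) = 86.6000 - 78.1117 = 8.4883 dB
Margin = Eb/N0 - Eb/N0_req = 8.4883 - 7.1 = 1.3883 dB (link closes)

1.3883 dB


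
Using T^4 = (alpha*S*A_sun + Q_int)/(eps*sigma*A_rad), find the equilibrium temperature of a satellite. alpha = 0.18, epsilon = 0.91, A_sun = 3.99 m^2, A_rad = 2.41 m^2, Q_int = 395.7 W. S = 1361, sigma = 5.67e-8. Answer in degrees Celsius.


Numerator = alpha*S*A_sun + Q_int = 0.18*1361*3.99 + 395.7 = 1373.1702 W
Denominator = eps*sigma*A_rad = 0.91*5.67e-8*2.41 = 1.2434877e-07 W/K^4
T^4 = 1.1042893e+10 K^4
T = 324.1684 K = 51.0184 C

51.0184 degrees Celsius


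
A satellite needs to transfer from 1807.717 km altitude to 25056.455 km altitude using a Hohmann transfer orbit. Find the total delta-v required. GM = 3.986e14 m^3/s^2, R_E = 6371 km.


r1 = 8178.7170 km = 8.178717e+06 m
r2 = 31427.4550 km = 3.1427455e+07 m
dv1 = sqrt(mu/r1)*(sqrt(2*r2/(r1+r2)) - 1) = 1813.4269 m/s
dv2 = sqrt(mu/r2)*(1 - sqrt(2*r1/(r1+r2))) = 1272.6380 m/s
total dv = |dv1| + |dv2| = 1813.4269 + 1272.6380 = 3086.0649 m/s = 3.0861 km/s

3.0861 km/s


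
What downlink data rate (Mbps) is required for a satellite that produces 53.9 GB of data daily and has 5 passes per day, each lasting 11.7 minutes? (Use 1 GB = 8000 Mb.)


total contact time = 5 * 11.7 * 60 = 3510.0000 s
data = 53.9 GB = 431200.0000 Mb
rate = 431200.0000 / 3510.0000 = 122.8490 Mbps

122.8490 Mbps


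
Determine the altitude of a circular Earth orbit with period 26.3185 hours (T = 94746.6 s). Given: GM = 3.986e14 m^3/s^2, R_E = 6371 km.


T = 94746.6 s
r = (mu*T^2/(4*pi^2))^(1/3) = (3.986e14 * 94746.6^2 / (4*pi^2))^(1/3)
r = 4.4919503e+07 m = 44919.5030 km
alt = r - R_E = 44919.5030 - 6371 = 38548.5030 km

38548.5030 km


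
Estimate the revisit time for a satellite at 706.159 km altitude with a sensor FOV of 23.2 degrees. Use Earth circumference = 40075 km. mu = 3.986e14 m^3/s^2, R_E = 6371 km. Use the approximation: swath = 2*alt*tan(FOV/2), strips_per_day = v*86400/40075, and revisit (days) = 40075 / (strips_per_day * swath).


swath = 2*706.159*tan(0.2024582) = 289.9073 km
v = sqrt(mu/r) = 7504.8008 m/s = 7.5048 km/s
strips/day = v*86400/40075 = 7.5048*86400/40075 = 16.1800
coverage/day = strips * swath = 16.1800 * 289.9073 = 4690.7087 km
revisit = 40075 / 4690.7087 = 8.5435 days

8.5435 days


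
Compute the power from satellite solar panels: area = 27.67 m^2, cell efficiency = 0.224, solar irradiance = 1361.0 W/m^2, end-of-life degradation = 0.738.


P = area * eta * S * degradation
P = 27.67 * 0.224 * 1361.0 * 0.738
P = 6225.4631 W

6225.4631 W


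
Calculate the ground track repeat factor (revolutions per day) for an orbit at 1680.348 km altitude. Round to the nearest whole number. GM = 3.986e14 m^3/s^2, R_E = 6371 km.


r = 8.051348e+06 m
T = 2*pi*sqrt(r^3/mu) = 7189.7555 s = 119.8293 min
revs/day = 1440 / 119.8293 = 12.0171
Rounded: 12 revolutions per day

12 revolutions per day


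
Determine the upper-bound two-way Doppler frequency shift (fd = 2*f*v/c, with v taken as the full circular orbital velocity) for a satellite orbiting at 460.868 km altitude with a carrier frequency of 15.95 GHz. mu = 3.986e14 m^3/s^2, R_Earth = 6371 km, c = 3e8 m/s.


r = 6.831868e+06 m
v = sqrt(mu/r) = 7638.3387 m/s (worst-case radial velocity)
f = 15.95 GHz = 1.595e+10 Hz
fd = 2*f*v/c = 2*1.595e+10*7638.3387/3.0e+08
fd = 812210.0186 Hz

812210.0186 Hz


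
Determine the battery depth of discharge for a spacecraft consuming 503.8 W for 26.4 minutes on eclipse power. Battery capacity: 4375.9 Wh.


E_used = P * t / 60 = 503.8 * 26.4 / 60 = 221.6720 Wh
DOD = E_used / E_total * 100 = 221.6720 / 4375.9 * 100
DOD = 5.0657 %

5.0657 %


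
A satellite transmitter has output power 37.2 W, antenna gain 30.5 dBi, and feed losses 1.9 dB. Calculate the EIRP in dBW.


Pt = 37.2 W = 15.7054 dBW
EIRP = Pt_dBW + Gt - losses = 15.7054 + 30.5 - 1.9 = 44.3054 dBW

44.3054 dBW


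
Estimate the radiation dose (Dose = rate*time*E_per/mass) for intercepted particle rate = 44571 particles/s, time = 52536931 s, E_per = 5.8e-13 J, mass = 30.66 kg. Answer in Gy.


Total energy deposited = rate * time * E_per
  = 44571 * 52536931 * 5.8e-13 = 1.3581 J
Dose = E_total / mass = 1.3581 / 30.66
Dose = 0.04429686 Gy

0.0443 Gy


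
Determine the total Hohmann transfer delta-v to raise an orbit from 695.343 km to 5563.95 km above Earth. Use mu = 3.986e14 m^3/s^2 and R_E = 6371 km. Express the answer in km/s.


r1 = 7066.3430 km = 7.066343e+06 m
r2 = 11934.9500 km = 1.193495e+07 m
dv1 = sqrt(mu/r1)*(sqrt(2*r2/(r1+r2)) - 1) = 907.3820 m/s
dv2 = sqrt(mu/r2)*(1 - sqrt(2*r1/(r1+r2))) = 795.0627 m/s
total dv = |dv1| + |dv2| = 907.3820 + 795.0627 = 1702.4447 m/s = 1.7024 km/s

1.7024 km/s


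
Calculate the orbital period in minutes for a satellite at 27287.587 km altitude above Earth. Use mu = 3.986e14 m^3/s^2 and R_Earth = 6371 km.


r = 33658.5870 km = 3.3658587e+07 m
T = 2*pi*sqrt(r^3/mu) = 2*pi*sqrt(3.8131829e+22 / 3.986e14)
T = 61454.6913 s = 1024.2449 min

1024.2449 minutes


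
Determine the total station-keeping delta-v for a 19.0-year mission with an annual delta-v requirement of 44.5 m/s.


dV = rate * years = 44.5 * 19.0
dV = 845.5000 m/s

845.5000 m/s


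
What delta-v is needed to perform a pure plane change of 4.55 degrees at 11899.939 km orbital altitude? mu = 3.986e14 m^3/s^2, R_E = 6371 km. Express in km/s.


r = 18270.9390 km = 1.8270939e+07 m
V = sqrt(mu/r) = 4670.7671 m/s
di = 4.55 deg = 0.07941248 rad
dV = 2*V*sin(di/2) = 2*4670.7671*sin(0.03970624)
dV = 370.8197 m/s = 0.3708197 km/s

0.3708 km/s


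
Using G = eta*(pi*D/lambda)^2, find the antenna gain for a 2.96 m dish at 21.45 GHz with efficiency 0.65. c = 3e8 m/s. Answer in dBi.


lambda = c/f = 3e8 / 2.145e+10 = 0.01398601 m
G = eta*(pi*D/lambda)^2 = 0.65*(pi*2.96/0.01398601)^2
G = 287348.2839 (linear)
G = 10*log10(287348.2839) = 54.5841 dBi

54.5841 dBi


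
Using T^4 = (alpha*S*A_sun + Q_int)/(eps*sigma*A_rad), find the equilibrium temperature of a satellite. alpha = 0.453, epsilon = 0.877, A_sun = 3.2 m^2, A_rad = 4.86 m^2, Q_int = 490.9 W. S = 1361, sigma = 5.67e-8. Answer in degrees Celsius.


Numerator = alpha*S*A_sun + Q_int = 0.453*1361*3.2 + 490.9 = 2463.8056 W
Denominator = eps*sigma*A_rad = 0.877*5.67e-8*4.86 = 2.4166787e-07 W/K^4
T^4 = 1.0195007e+10 K^4
T = 317.7583 K = 44.6083 C

44.6083 degrees Celsius


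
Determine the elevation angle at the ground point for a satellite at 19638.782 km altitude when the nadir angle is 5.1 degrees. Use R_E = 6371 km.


r = R_E + alt = 26009.7820 km
Law of sines in the satellite / Earth-center / ground-point triangle:
  sin(nadir)/R_E = sin(90 + el)/r  =>  cos(el) = (r/R_E)*sin(nadir)
cos(el) = (26009.7820 / 6371.0000) * sin(5.1 deg) = 0.3629134
el = arccos(0.3629134) = 68.7208 deg
(Earth-central angle = 90 - nadir - el = 16.1792 deg)

68.7208 degrees


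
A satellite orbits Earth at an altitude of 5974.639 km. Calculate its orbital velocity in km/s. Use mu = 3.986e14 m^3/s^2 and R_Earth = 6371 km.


r = R_E + alt = 6371.0 + 5974.639 = 12345.6390 km = 1.2345639e+07 m
v = sqrt(mu/r) = sqrt(3.986e14 / 1.2345639e+07) = 5682.1391 m/s = 5.6821 km/s

5.6821 km/s


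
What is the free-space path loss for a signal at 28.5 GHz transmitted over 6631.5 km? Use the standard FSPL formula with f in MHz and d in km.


f = 28.5 GHz = 28500.0000 MHz
d = 6631.5 km
FSPL = 32.44 + 20*log10(28500.0000) + 20*log10(6631.5)
FSPL = 32.44 + 89.0969 + 76.4322
FSPL = 197.9691 dB

197.9691 dB


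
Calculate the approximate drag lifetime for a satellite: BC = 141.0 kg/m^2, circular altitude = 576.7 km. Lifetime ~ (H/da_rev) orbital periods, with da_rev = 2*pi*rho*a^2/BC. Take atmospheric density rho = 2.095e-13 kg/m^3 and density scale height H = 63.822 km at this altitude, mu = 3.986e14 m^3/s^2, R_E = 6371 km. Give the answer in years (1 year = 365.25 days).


a = R_E + alt = 6947.7000 km = 6.9477e+06 m
da_rev = 2*pi*rho*a^2/BC = 2*pi*2.095e-13*(6.9477e+06)^2/141.0 = 0.450637053 m per revolution
N = H/da_rev = 63822.0000 m / 0.450637053 m = 141626.1703 revolutions
P = 2*pi*sqrt(a^3/mu) = 5763.3210 s
lifetime = N*P = 141626.1703 * 5763.3210 = 8.1623708e+08 s = 9447.1884 days
years = 9447.1884 / 365.25 = 25.8650 years

25.8650 years


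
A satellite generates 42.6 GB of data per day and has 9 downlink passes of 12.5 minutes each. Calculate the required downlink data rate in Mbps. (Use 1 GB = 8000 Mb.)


total contact time = 9 * 12.5 * 60 = 6750.0000 s
data = 42.6 GB = 340800.0000 Mb
rate = 340800.0000 / 6750.0000 = 50.4889 Mbps

50.4889 Mbps


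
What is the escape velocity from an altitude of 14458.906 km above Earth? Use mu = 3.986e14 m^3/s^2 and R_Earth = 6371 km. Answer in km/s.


r = 6371.0 + 14458.906 = 20829.9060 km = 2.0829906e+07 m
v_esc = sqrt(2*mu/r) = sqrt(2*3.986e14 / 2.0829906e+07)
v_esc = 6186.4284 m/s = 6.1864 km/s

6.1864 km/s


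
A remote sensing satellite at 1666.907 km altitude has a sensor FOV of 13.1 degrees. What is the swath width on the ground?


FOV = 13.1 deg = 0.2286381 rad
swath = 2 * alt * tan(FOV/2) = 2 * 1666.907 * tan(0.1143191)
swath = 2 * 1666.907 * 0.1148197
swath = 382.7875 km

382.7875 km


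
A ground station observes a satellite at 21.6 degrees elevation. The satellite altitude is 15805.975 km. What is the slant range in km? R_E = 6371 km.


h = 15805.975 km, el = 21.6 deg
d = -R_E*sin(el) + sqrt((R_E*sin(el))^2 + 2*R_E*h + h^2)
d = -6371.0000*sin(0.3769911) + sqrt((6371.0000*0.3681246)^2 + 2*6371.0000*15805.975 + 15805.975^2)
d = 19025.9001 km

19025.9001 km


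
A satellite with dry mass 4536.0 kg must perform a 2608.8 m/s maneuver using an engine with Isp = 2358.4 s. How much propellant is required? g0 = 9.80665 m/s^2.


ve = Isp * g0 = 2358.4 * 9.80665 = 23128.003360 m/s
mass ratio = exp(dv/ve) = exp(2608.8/23128.003360) = 1.11940615
m_prop = m_dry * (mr - 1) = 4536.0 * (1.11940615 - 1)
m_prop = 541.6263 kg

541.6263 kg


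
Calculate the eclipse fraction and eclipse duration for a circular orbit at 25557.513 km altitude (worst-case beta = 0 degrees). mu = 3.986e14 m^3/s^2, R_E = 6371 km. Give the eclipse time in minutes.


r = 31928.5130 km
T = 946.2982 min
Eclipse fraction = arcsin(R_E/r)/pi = arcsin(6371.0000/31928.5130)/pi
= arcsin(0.1995395)/pi = 0.06394462
Eclipse duration = 0.06394462 * 946.2982 = 60.5107 min

60.5107 minutes


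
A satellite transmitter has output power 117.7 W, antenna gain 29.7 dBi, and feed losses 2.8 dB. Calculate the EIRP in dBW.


Pt = 117.7 W = 20.7078 dBW
EIRP = Pt_dBW + Gt - losses = 20.7078 + 29.7 - 2.8 = 47.6078 dBW

47.6078 dBW


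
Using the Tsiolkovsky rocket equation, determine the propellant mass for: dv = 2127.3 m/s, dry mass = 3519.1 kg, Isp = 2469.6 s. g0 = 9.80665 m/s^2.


ve = Isp * g0 = 2469.6 * 9.80665 = 24218.502840 m/s
mass ratio = exp(dv/ve) = exp(2127.3/24218.502840) = 1.09181102
m_prop = m_dry * (mr - 1) = 3519.1 * (1.09181102 - 1)
m_prop = 323.0921 kg

323.0921 kg


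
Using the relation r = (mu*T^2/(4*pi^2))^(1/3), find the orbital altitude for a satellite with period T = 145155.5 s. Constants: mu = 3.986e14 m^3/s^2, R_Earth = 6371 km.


T = 145155.5 s
r = (mu*T^2/(4*pi^2))^(1/3) = (3.986e14 * 145155.5^2 / (4*pi^2))^(1/3)
r = 5.9696406e+07 m = 59696.4057 km
alt = r - R_E = 59696.4057 - 6371 = 53325.4057 km

53325.4057 km


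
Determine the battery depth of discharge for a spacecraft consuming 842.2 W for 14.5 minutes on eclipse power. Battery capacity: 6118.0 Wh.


E_used = P * t / 60 = 842.2 * 14.5 / 60 = 203.5317 Wh
DOD = E_used / E_total * 100 = 203.5317 / 6118.0 * 100
DOD = 3.3268 %

3.3268 %


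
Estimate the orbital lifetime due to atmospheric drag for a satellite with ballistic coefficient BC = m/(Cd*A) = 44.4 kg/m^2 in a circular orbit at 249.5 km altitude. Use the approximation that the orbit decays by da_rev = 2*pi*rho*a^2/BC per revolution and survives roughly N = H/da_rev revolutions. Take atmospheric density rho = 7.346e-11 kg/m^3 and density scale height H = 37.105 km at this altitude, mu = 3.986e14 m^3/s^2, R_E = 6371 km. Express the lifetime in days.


a = R_E + alt = 6620.5000 km = 6.6205e+06 m
da_rev = 2*pi*rho*a^2/BC = 2*pi*7.346e-11*(6.6205e+06)^2/44.4 = 455.647930 m per revolution
N = H/da_rev = 37105.0000 m / 455.647930 m = 81.4335 revolutions
P = 2*pi*sqrt(a^3/mu) = 5361.0197 s
lifetime = N*P = 81.4335 * 5361.0197 = 436566.5331 s = 5.0529 days

5.0529 days


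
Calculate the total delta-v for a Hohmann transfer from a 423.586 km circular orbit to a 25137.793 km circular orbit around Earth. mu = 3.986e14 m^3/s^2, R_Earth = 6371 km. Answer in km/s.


r1 = 6794.5860 km = 6.794586e+06 m
r2 = 31508.7930 km = 3.1508793e+07 m
dv1 = sqrt(mu/r1)*(sqrt(2*r2/(r1+r2)) - 1) = 2164.9859 m/s
dv2 = sqrt(mu/r2)*(1 - sqrt(2*r1/(r1+r2))) = 1438.2343 m/s
total dv = |dv1| + |dv2| = 2164.9859 + 1438.2343 = 3603.2202 m/s = 3.6032 km/s

3.6032 km/s


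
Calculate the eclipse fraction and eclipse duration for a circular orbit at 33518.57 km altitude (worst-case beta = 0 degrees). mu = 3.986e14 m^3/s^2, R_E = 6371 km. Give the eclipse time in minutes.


r = 39889.5700 km
T = 1321.4447 min
Eclipse fraction = arcsin(R_E/r)/pi = arcsin(6371.0000/39889.5700)/pi
= arcsin(0.1597159)/pi = 0.05105783
Eclipse duration = 0.05105783 * 1321.4447 = 67.4701 min

67.4701 minutes


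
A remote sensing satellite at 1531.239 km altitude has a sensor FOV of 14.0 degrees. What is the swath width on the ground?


FOV = 14.0 deg = 0.2443461 rad
swath = 2 * alt * tan(FOV/2) = 2 * 1531.239 * tan(0.122173)
swath = 2 * 1531.239 * 0.1227846
swath = 376.0250 km

376.0250 km


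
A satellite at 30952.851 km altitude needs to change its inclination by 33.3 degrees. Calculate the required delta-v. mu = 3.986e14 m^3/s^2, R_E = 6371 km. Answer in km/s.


r = 37323.8510 km = 3.7323851e+07 m
V = sqrt(mu/r) = 3267.9502 m/s
di = 33.3 deg = 0.5811946 rad
dV = 2*V*sin(di/2) = 2*3267.9502*sin(0.2905973)
dV = 1872.6959 m/s = 1.8727 km/s

1.8727 km/s


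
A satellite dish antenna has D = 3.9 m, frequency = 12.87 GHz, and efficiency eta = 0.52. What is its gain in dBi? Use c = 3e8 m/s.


lambda = c/f = 3e8 / 1.287e+10 = 0.02331002 m
G = eta*(pi*D/lambda)^2 = 0.52*(pi*3.9/0.02331002)^2
G = 143663.6471 (linear)
G = 10*log10(143663.6471) = 51.5735 dBi

51.5735 dBi


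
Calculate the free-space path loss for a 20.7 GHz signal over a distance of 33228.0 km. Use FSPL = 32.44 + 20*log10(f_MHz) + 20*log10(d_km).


f = 20.7 GHz = 20700.0000 MHz
d = 33228.0 km
FSPL = 32.44 + 20*log10(20700.0000) + 20*log10(33228.0)
FSPL = 32.44 + 86.3194 + 90.4301
FSPL = 209.1895 dB

209.1895 dB


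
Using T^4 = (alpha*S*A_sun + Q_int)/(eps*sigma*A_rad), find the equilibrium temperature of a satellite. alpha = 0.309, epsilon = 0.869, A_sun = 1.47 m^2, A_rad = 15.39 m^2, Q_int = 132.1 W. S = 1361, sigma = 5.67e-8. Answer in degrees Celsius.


Numerator = alpha*S*A_sun + Q_int = 0.309*1361*1.47 + 132.1 = 750.3070 W
Denominator = eps*sigma*A_rad = 0.869*5.67e-8*15.39 = 7.583007e-07 W/K^4
T^4 = 9.8945845e+08 K^4
T = 177.3574 K = -95.7926 C

-95.7926 degrees Celsius


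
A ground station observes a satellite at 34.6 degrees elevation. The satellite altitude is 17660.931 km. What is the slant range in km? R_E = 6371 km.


h = 17660.931 km, el = 34.6 deg
d = -R_E*sin(el) + sqrt((R_E*sin(el))^2 + 2*R_E*h + h^2)
d = -6371.0000*sin(0.6038839) + sqrt((6371.0000*0.5678437)^2 + 2*6371.0000*17660.931 + 17660.931^2)
d = 19835.0297 km

19835.0297 km


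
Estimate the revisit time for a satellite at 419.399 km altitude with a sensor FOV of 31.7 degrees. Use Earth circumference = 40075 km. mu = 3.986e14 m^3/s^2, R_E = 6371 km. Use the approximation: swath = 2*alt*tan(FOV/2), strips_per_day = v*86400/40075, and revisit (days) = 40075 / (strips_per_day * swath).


swath = 2*419.399*tan(0.2766347) = 238.1467 km
v = sqrt(mu/r) = 7661.6269 m/s = 7.6616 km/s
strips/day = v*86400/40075 = 7.6616*86400/40075 = 16.5181
coverage/day = strips * swath = 16.5181 * 238.1467 = 3933.7413 km
revisit = 40075 / 3933.7413 = 10.1875 days

10.1875 days


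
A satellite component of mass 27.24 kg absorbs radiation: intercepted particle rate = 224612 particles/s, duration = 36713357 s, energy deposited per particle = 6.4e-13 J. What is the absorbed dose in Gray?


Total energy deposited = rate * time * E_per
  = 224612 * 36713357 * 6.4e-13 = 5.2776 J
Dose = E_total / mass = 5.2776 / 27.24
Dose = 0.1937447 Gy

0.1937 Gy


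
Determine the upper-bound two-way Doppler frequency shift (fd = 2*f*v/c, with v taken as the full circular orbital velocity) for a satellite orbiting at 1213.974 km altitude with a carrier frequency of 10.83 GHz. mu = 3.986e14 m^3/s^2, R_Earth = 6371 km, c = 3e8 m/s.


r = 7.584974e+06 m
v = sqrt(mu/r) = 7249.2253 m/s (worst-case radial velocity)
f = 10.83 GHz = 1.083e+10 Hz
fd = 2*f*v/c = 2*1.083e+10*7249.2253/3.0e+08
fd = 523394.0684 Hz

523394.0684 Hz


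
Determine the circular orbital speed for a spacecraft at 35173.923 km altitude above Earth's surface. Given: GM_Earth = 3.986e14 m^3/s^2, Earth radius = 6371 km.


r = R_E + alt = 6371.0 + 35173.923 = 41544.9230 km = 4.1544923e+07 m
v = sqrt(mu/r) = sqrt(3.986e14 / 4.1544923e+07) = 3097.4883 m/s = 3.0975 km/s

3.0975 km/s


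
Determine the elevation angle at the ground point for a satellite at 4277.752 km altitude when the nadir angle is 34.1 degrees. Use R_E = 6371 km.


r = R_E + alt = 10648.7520 km
Law of sines in the satellite / Earth-center / ground-point triangle:
  sin(nadir)/R_E = sin(90 + el)/r  =>  cos(el) = (r/R_E)*sin(nadir)
cos(el) = (10648.7520 / 6371.0000) * sin(34.1 deg) = 0.9370751
el = arccos(0.9370751) = 20.4340 deg
(Earth-central angle = 90 - nadir - el = 35.4660 deg)

20.4340 degrees


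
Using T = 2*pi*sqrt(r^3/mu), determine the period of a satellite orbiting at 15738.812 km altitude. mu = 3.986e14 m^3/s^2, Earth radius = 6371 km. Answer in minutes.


r = 22109.8120 km = 2.2109812e+07 m
T = 2*pi*sqrt(r^3/mu) = 2*pi*sqrt(1.0808244e+22 / 3.986e14)
T = 32718.1543 s = 545.3026 min

545.3026 minutes


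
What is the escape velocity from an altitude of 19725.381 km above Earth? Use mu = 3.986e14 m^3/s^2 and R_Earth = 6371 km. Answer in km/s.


r = 6371.0 + 19725.381 = 26096.3810 km = 2.6096381e+07 m
v_esc = sqrt(2*mu/r) = sqrt(2*3.986e14 / 2.6096381e+07)
v_esc = 5527.0514 m/s = 5.5271 km/s

5.5271 km/s


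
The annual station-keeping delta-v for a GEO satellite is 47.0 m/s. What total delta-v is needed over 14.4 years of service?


dV = rate * years = 47.0 * 14.4
dV = 676.8000 m/s

676.8000 m/s


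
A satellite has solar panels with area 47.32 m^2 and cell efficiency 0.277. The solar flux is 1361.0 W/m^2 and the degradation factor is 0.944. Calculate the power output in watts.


P = area * eta * S * degradation
P = 47.32 * 0.277 * 1361.0 * 0.944
P = 16840.4861 W

16840.4861 W


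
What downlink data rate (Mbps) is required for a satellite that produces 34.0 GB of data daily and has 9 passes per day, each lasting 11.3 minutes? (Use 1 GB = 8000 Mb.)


total contact time = 9 * 11.3 * 60 = 6102.0000 s
data = 34.0 GB = 272000.0000 Mb
rate = 272000.0000 / 6102.0000 = 44.5755 Mbps

44.5755 Mbps


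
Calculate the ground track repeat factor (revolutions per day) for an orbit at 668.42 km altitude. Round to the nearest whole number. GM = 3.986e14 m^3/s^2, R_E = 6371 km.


r = 7.03942e+06 m
T = 2*pi*sqrt(r^3/mu) = 5877.8235 s = 97.9637 min
revs/day = 1440 / 97.9637 = 14.6993
Rounded: 15 revolutions per day

15 revolutions per day


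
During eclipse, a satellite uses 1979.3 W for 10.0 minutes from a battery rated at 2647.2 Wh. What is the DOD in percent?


E_used = P * t / 60 = 1979.3 * 10.0 / 60 = 329.8833 Wh
DOD = E_used / E_total * 100 = 329.8833 / 2647.2 * 100
DOD = 12.4616 %

12.4616 %


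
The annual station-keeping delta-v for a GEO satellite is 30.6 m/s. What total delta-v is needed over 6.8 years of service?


dV = rate * years = 30.6 * 6.8
dV = 208.0800 m/s

208.0800 m/s


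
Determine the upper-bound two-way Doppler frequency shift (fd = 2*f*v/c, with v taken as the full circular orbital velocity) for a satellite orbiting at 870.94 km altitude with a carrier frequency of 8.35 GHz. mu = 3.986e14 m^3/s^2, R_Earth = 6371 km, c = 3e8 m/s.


r = 7.24194e+06 m
v = sqrt(mu/r) = 7418.9285 m/s (worst-case radial velocity)
f = 8.35 GHz = 8.35e+09 Hz
fd = 2*f*v/c = 2*8.35e+09*7418.9285/3.0e+08
fd = 412987.0202 Hz

412987.0202 Hz


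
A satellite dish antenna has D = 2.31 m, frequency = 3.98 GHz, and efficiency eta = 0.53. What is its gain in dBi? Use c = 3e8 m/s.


lambda = c/f = 3e8 / 3.98e+09 = 0.07537688 m
G = eta*(pi*D/lambda)^2 = 0.53*(pi*2.31/0.07537688)^2
G = 4912.7335 (linear)
G = 10*log10(4912.7335) = 36.9132 dBi

36.9132 dBi


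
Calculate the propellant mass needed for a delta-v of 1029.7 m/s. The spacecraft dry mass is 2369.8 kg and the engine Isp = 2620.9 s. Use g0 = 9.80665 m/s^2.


ve = Isp * g0 = 2620.9 * 9.80665 = 25702.248985 m/s
mass ratio = exp(dv/ve) = exp(1029.7/25702.248985) = 1.04087597
m_prop = m_dry * (mr - 1) = 2369.8 * (1.04087597 - 1)
m_prop = 96.8679 kg

96.8679 kg


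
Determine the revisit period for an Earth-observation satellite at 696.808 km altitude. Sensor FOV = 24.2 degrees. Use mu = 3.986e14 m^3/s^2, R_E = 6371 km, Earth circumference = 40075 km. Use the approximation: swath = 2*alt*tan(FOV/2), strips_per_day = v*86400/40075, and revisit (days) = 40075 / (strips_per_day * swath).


swath = 2*696.808*tan(0.2111848) = 298.7654 km
v = sqrt(mu/r) = 7509.7638 m/s = 7.5098 km/s
strips/day = v*86400/40075 = 7.5098*86400/40075 = 16.1907
coverage/day = strips * swath = 16.1907 * 298.7654 = 4837.2303 km
revisit = 40075 / 4837.2303 = 8.2847 days

8.2847 days


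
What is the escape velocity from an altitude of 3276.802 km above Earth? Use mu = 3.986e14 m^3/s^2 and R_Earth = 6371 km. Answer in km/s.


r = 6371.0 + 3276.802 = 9647.8020 km = 9.647802e+06 m
v_esc = sqrt(2*mu/r) = sqrt(2*3.986e14 / 9.647802e+06)
v_esc = 9090.1166 m/s = 9.0901 km/s

9.0901 km/s


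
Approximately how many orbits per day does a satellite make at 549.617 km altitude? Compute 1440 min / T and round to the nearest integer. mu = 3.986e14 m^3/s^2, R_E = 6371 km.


r = 6.920617e+06 m
T = 2*pi*sqrt(r^3/mu) = 5729.6546 s = 95.4942 min
revs/day = 1440 / 95.4942 = 15.0794
Rounded: 15 revolutions per day

15 revolutions per day
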